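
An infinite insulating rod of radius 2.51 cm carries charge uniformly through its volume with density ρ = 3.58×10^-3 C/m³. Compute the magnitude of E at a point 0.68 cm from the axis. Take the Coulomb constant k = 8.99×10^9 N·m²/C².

By cylindrical symmetry E is radial; use a coaxial Gaussian cylinder of radius 0.68 cm and length L (r < R).
Enclosed charge per unit length: λ_enc = ρ·πr² = (3.58e-3)π(0.0068)² = 5.201e-7 C/m.
Since E is radial and uniform over the curved surface, Φ = E·2πrL = Q_enc/ε₀ = λ_enc L/ε₀.
E = 2k|λ_enc|/r = 2(8.99×10^9)(5.201×10^-7)/(0.0068) = 1.38×10^6 N/C.

|E| = 1.38×10^6 N/C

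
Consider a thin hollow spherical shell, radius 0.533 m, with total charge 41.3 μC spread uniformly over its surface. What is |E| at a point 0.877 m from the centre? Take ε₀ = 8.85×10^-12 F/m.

E ≈ 4.83e5 N/C

Take a concentric spherical Gaussian surface of radius r = 0.877 m (r > 0.533 m).
The entire shell is enclosed: Q_enc = 4.13×10^-5 C.
Gauss's law: E·4πr² = Q_enc/ε₀.
E = |Q_enc|/(4πε₀r²) = (4.13e-5)/(4π·8.85×10^-12·(0.877)²) = 4.83e5 N/C.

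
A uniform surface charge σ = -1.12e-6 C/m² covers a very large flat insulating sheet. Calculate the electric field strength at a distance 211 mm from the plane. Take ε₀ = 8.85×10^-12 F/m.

Choose a cylindrical pillbox piercing the sheet, end faces (area A) parallel to it.
Flux Φ = 2EA and Q_enc = σA, so 2EA = σA/ε₀ ⇒ E = |σ|/(2ε₀), independent of distance.
E = |σ|/(2ε₀) = (1.12×10^-6)/(2·8.85×10^-12) = 6.33×10^4 N/C.

E ≈ 6.33e4 N/C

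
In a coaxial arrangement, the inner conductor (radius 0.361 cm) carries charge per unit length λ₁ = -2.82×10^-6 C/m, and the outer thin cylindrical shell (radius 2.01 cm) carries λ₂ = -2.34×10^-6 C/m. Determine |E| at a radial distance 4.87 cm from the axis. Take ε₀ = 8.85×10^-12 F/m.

|E| ≈ 1.91×10^6 N/C

Take a coaxial cylindrical Gaussian surface of radius r = 4.87 cm and length L (r > 2.01 cm, enclosing both).
λ_enc = λ₁ + λ₂ = (-2.82×10^-6) + (-2.34e-6) = -5.16×10^-6 C/m.
Since E is radial and uniform over the curved surface, Φ = E·2πrL = Q_enc/ε₀ = λ_enc L/ε₀.
E = |λ_enc|/(2πε₀r) = (5.16×10^-6)/(2π·8.85×10^-12·0.0487) = 1.91×10^6 N/C.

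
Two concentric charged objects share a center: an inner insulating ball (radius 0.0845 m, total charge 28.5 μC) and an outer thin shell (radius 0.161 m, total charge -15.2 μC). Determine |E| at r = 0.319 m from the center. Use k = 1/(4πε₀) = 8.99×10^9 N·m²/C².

1.17×10^6 V/m

Symmetry ⇒ E = E(r) r̂. Gaussian sphere of radius r = 0.319 m (r > 0.161 m, enclosing both).
Q_enc = (28.5 μC) + (-15.2 μC) = 1.33e-5 C.
Gauss's law: E·4πr² = Q_enc/ε₀.
E = k|Q_enc|/r² = (8.99×10^9)(1.33×10^-5)/(0.319)² = 1.17e6 N/C.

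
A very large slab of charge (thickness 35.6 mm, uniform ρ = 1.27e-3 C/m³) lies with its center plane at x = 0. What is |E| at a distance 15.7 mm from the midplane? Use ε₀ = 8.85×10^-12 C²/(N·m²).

By symmetry E is perpendicular to the slab. A Gaussian pillbox from −15.7 mm to +15.7 mm (face area A) lies entirely within the slab.
Q_enc = ρ·(2x)·A and flux = 2EA, so 2EA = 2ρxA/ε₀ ⇒ E = |ρ|x/ε₀.
E = (1.27×10^-3)(0.0157)/(8.85×10^-12) = 2.25e6 N/C.

2.25e6 N/C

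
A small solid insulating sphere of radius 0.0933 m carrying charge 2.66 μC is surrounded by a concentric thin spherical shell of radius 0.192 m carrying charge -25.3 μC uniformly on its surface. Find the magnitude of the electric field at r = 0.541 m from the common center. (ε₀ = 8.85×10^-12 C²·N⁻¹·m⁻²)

Use a concentric Gaussian sphere at r = 0.541 m (r > 0.192 m, enclosing both).
Q_enc = (2.66 μC) + (-25.3 μC) = -2.264×10^-5 C.
By Gauss's law, ∮E·dA = E·4πr² = Q_enc/ε₀.
E = |Q_enc|/(4πε₀r²) = (2.264×10^-5)/(4π·8.85×10^-12·(0.541)²) = 6.96×10^5 N/C.

E ≈ 6.96e5 N/C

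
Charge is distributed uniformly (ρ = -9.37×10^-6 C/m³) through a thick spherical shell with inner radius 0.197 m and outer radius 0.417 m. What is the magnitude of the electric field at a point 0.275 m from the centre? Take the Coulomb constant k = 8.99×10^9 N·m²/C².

|E| ≈ 6.14e4 V/m

Take a concentric spherical Gaussian surface of radius r = 0.275 m (within the shell material, 0.197 m < r < 0.417 m).
Only the shell between 0.197 m and r is enclosed: Q_enc = ρ·(4π/3)(r³ − a³) = (-9.37×10^-6)·(4π/3)·((0.275)³ − (0.197)³) = -5.162×10^-7 C.
Gauss's law: E·4πr² = Q_enc/ε₀.
E = k|Q_enc|/r² = (8.99×10^9)(5.162×10^-7)/(0.275)² = 6.14×10^4 N/C.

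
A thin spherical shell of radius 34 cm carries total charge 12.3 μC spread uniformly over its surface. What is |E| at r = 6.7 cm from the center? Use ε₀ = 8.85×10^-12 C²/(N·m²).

Symmetry ⇒ E = E(r) r̂. Gaussian sphere of radius r = 6.7 cm (inside the shell, r < 34 cm).
All the charge is outside the Gaussian surface: Q_enc = 0, hence E = 0 everywhere inside the shell.

E = 0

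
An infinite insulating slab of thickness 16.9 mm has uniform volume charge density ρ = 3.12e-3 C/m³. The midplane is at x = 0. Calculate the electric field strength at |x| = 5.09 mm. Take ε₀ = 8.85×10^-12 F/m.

By symmetry E is perpendicular to the slab. A Gaussian pillbox from −5.09 mm to +5.09 mm (face area A) lies entirely within the slab.
Q_enc = ρ·(2x)·A and flux = 2EA, so 2EA = 2ρxA/ε₀ ⇒ E = |ρ|x/ε₀.
E = (3.12×10^-3)(0.00509)/(8.85×10^-12) = 1.79e6 N/C.

E ≈ 1.79e6 N/C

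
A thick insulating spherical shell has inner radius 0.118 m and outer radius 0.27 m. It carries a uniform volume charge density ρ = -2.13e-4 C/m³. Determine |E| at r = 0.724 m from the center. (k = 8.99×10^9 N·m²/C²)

Use a concentric Gaussian sphere at r = 0.724 m (r > 0.27 m, enclosing the whole shell).
Q_enc = ρ·(4π/3)(b³ − a³) = (-2.13e-4)·(4π/3)·((0.27)³ − (0.118)³) = -1.61×10^-5 C.
Since E is radial and uniform over the Gaussian sphere, Φ = E·4πr² = Q_enc/ε₀.
E = k|Q_enc|/r² = (8.99×10^9)(1.61e-5)/(0.724)² = 2.76×10^5 N/C.

2.76×10^5 N/C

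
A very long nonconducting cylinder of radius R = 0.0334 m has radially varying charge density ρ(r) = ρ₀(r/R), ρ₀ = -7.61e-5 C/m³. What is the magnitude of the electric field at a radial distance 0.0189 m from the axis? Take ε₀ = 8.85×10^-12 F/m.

|E| ≈ 3.07e4 N/C

By cylindrical symmetry E is radial; use a coaxial Gaussian cylinder of radius 0.0189 m and length L (r < R).
λ_enc = ∫₀^r ρ(r')·2πr' dr' = (2πρ₀/R)·r^3/3 = -3.222×10^-8 C/m.
By Gauss's law (flux through the curved wall only), E·2πrL = λ_enc L/ε₀.
E = |λ_enc|/(2πε₀r) = (3.222×10^-8)/(2π·8.85×10^-12·0.0189) = 3.07×10^4 N/C.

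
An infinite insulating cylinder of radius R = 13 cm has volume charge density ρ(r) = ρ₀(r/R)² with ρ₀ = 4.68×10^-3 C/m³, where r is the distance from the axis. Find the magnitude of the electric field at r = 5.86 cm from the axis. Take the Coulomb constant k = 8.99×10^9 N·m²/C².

E = 1.57e6 N/C

Choose a coaxial cylinder of radius r = 5.86 cm (arbitrary length L) as the Gaussian surface (r < R).
λ_enc = ∫₀^r ρ(r')·2πr' dr' = (2πρ₀/R²)·r^4/4 = 5.129e-6 C/m.
Applying ∮E·dA = Q_enc/ε₀ with the end caps contributing no flux:
E = 2k|λ_enc|/r = 2(8.99×10^9)(5.129×10^-6)/(0.0586) = 1.57×10^6 N/C.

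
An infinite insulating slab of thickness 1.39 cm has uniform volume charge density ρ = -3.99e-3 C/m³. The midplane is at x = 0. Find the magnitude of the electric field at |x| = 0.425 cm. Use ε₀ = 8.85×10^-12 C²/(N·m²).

By symmetry E is perpendicular to the slab. A Gaussian pillbox from −0.425 cm to +0.425 cm (face area A) lies entirely within the slab.
Q_enc = ρ·(2x)·A and flux = 2EA, so 2EA = 2ρxA/ε₀ ⇒ E = |ρ|x/ε₀.
E = (3.99e-3)(0.00425)/(8.85×10^-12) = 1.92e6 N/C.

E ≈ 1.92×10^6 N/C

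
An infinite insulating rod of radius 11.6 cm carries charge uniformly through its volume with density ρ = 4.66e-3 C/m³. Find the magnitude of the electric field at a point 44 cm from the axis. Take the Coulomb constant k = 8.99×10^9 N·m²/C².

|E| ≈ 8.05e6 V/m

Choose a coaxial cylinder of radius r = 44 cm (arbitrary length L) as the Gaussian surface (r > 11.6 cm, full cross-section enclosed).
λ_enc = ρ·πR² = (4.66×10^-3)π(0.116)² = 1.97×10^-4 C/m.
Since E is radial and uniform over the curved surface, Φ = E·2πrL = Q_enc/ε₀ = λ_enc L/ε₀.
E = 2k|λ_enc|/r = 2(8.99×10^9)(1.97e-4)/(0.44) = 8.05e6 N/C.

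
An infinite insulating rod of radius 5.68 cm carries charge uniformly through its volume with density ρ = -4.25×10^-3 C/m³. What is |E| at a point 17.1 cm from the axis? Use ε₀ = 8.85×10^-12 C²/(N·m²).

4.53e6 N/C

Choose a coaxial cylinder of radius r = 17.1 cm (arbitrary length L) as the Gaussian surface (r > 5.68 cm, full cross-section enclosed).
λ_enc = ρ·πR² = (-4.25×10^-3)π(0.0568)² = -4.308×10^-5 C/m.
By Gauss's law (flux through the curved wall only), E·2πrL = λ_enc L/ε₀.
E = |λ_enc|/(2πε₀r) = (4.308e-5)/(2π·8.85×10^-12·0.171) = 4.53e6 N/C.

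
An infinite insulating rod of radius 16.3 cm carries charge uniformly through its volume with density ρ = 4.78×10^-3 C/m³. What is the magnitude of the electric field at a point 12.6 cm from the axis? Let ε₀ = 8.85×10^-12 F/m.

Choose a coaxial cylinder of radius r = 12.6 cm (arbitrary length L) as the Gaussian surface (r < R).
Enclosed charge per unit length: λ_enc = ρ·πr² = (4.78×10^-3)π(0.126)² = 2.384×10^-4 C/m.
Gauss's law: E·2πrL = λ_enc L/ε₀.
E = |λ_enc|/(2πε₀r) = (2.384×10^-4)/(2π·8.85×10^-12·0.126) = 3.40×10^7 N/C.

E ≈ 3.40×10^7 N/C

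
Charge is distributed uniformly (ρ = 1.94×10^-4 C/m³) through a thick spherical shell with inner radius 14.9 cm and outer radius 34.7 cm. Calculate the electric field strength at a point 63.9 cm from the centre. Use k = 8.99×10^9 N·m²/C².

Symmetry ⇒ E = E(r) r̂. Gaussian sphere of radius r = 63.9 cm (r > 34.7 cm, enclosing the whole shell).
Q_enc = ρ·(4π/3)(b³ − a³) = (1.94×10^-4)·(4π/3)·((0.347)³ − (0.149)³) = 3.126×10^-5 C.
Since E is radial and uniform over the Gaussian sphere, Φ = E·4πr² = Q_enc/ε₀.
E = k|Q_enc|/r² = (8.99×10^9)(3.126e-5)/(0.639)² = 6.88×10^5 N/C.

6.88e5 N/C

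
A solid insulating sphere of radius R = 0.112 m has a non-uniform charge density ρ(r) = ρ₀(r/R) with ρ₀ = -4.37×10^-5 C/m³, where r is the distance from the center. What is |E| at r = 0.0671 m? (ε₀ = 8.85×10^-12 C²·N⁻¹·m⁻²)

|E| = 4.96×10^4 N/C

Symmetry ⇒ E = E(r) r̂. Gaussian sphere of radius r = 0.0671 m (r < R).
Q_enc = ∫₀^r ρ(r')·4πr'² dr' = (4πρ₀/R) ∫₀^r r'^3 dr' = 4πρ₀ r^4/(4·R) = -2.485×10^-8 C.
Applying ∮E·dA = Q_enc/ε₀ with Φ = E(4πr²):
E = |Q_enc|/(4πε₀r²) = (2.485e-8)/(4π·8.85×10^-12·(0.0671)²) = 4.96×10^4 N/C.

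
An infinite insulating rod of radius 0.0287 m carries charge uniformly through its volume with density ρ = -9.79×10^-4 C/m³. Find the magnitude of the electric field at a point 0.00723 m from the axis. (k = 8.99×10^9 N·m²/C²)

Coaxial Gaussian cylinder, radius r = 0.00723 m, length L (r < R).
Enclosed charge per unit length: λ_enc = ρ·πr² = (-9.79e-4)π(0.00723)² = -1.608×10^-7 C/m.
By Gauss's law (flux through the curved wall only), E·2πrL = λ_enc L/ε₀.
E = 2k|λ_enc|/r = 2(8.99×10^9)(1.608e-7)/(0.00723) = 4.00×10^5 N/C.

|E| ≈ 4.00e5 N/C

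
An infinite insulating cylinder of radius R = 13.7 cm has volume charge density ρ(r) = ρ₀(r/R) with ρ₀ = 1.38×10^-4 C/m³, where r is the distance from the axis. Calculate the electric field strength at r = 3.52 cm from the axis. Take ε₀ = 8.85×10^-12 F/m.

By cylindrical symmetry E is radial; use a coaxial Gaussian cylinder of radius 3.52 cm and length L (r < R).
Integrating ρ over the cross-section to radius r: λ_enc = (2πρ₀/R) ∫₀^r r'^2 dr' = 2πρ₀ r^3/(3·R) = 9.201×10^-8 C/m.
Applying ∮E·dA = Q_enc/ε₀ with the end caps contributing no flux:
E = |λ_enc|/(2πε₀r) = (9.201×10^-8)/(2π·8.85×10^-12·0.0352) = 4.70×10^4 N/C.

4.70×10^4 N/C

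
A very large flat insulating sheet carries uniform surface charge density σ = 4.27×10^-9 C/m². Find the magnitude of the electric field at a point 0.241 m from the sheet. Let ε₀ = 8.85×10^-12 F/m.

The symmetry is planar: E is normal to the sheet and the same magnitude on both sides. Take a pillbox straddling the sheet with end-cap area A.
Flux Φ = 2EA and Q_enc = σA, so 2EA = σA/ε₀ ⇒ E = |σ|/(2ε₀), independent of distance.
E = |σ|/(2ε₀) = (4.27×10^-9)/(2·8.85×10^-12) = 241 N/C.

|E| = 241 V/m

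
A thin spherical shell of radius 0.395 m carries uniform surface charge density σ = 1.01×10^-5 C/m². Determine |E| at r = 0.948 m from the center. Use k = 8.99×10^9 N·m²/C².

1.98e5 N/C

Symmetry ⇒ E = E(r) r̂. Gaussian sphere of radius r = 0.948 m (r > 0.395 m).
The entire shell is enclosed: Q_enc = σ·4πR² = (1.01e-5)·4π·(0.395)² = 1.98×10^-5 C.
Applying ∮E·dA = Q_enc/ε₀ with Φ = E(4πr²):
E = k|Q_enc|/r² = (8.99×10^9)(1.98×10^-5)/(0.948)² = 1.98×10^5 N/C.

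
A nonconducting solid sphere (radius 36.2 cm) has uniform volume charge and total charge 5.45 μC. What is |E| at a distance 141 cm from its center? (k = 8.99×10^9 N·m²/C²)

Use a concentric Gaussian sphere at r = 141 cm (r > R, so the entire charge is enclosed).
Q_enc = 5.45 μC = 5.45×10^-6 C.
Gauss's law: E·4πr² = Q_enc/ε₀.
E = k|Q_enc|/r² = (8.99×10^9)(5.45e-6)/(1.41)² = 2.46×10^4 N/C.

E = 2.46×10^4 N/C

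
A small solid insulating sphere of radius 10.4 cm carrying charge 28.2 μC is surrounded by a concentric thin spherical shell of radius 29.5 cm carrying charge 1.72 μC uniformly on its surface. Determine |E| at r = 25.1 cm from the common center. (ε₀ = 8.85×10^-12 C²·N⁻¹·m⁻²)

|E| ≈ 4.02e6 N/C

Symmetry ⇒ E = E(r) r̂. Gaussian sphere of radius r = 25.1 cm (between the bodies, 10.4 cm < r < 29.5 cm).
The shell at 29.5 cm lies outside the Gaussian surface, so Q_enc = 28.2 μC = 2.82×10^-5 C.
Since E is radial and uniform over the Gaussian sphere, Φ = E·4πr² = Q_enc/ε₀.
E = |Q_enc|/(4πε₀r²) = (2.82×10^-5)/(4π·8.85×10^-12·(0.251)²) = 4.02e6 N/C.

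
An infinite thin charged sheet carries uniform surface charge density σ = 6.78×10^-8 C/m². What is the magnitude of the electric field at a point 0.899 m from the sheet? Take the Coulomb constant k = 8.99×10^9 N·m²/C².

E = 3.83×10^3 V/m

The symmetry is planar: E is normal to the sheet and the same magnitude on both sides. Take a pillbox straddling the sheet with end-cap area A.
Only the two end caps contribute flux: Φ = 2EA. With Q_enc = σA, Gauss's law gives E = |σ|/(2ε₀).
E = 2πk|σ| = 2π(8.99×10^9)(6.78e-8) = 3.83e3 N/C.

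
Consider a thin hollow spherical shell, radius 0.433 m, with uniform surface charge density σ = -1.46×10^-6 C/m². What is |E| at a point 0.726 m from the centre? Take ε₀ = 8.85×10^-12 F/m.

By spherical symmetry E is radial; choose a Gaussian sphere of radius r = 0.726 m (r > 0.433 m).
The entire shell is enclosed: Q_enc = σ·4πR² = (-1.46e-6)·4π·(0.433)² = -3.44e-6 C.
By Gauss's law, ∮E·dA = E·4πr² = Q_enc/ε₀.
E = |Q_enc|/(4πε₀r²) = (3.44×10^-6)/(4π·8.85×10^-12·(0.726)²) = 5.87×10^4 N/C.

|E| = 5.87e4 N/C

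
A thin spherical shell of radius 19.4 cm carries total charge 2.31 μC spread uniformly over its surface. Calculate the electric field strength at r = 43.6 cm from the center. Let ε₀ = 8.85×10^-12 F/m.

|E| = 1.09e5 N/C

Use a concentric Gaussian sphere at r = 43.6 cm (r > 19.4 cm).
The entire shell is enclosed: Q_enc = 2.31e-6 C.
Applying ∮E·dA = Q_enc/ε₀ with Φ = E(4πr²):
E = |Q_enc|/(4πε₀r²) = (2.31×10^-6)/(4π·8.85×10^-12·(0.436)²) = 1.09×10^5 N/C.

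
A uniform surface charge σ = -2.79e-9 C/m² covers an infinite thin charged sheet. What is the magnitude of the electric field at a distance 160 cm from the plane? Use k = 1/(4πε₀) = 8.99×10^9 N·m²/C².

|E| = 158 N/C

By planar symmetry E is perpendicular to the sheet and uniform; use a Gaussian pillbox with flat faces of area A on each side of the sheet.
Only the two end caps contribute flux: Φ = 2EA. With Q_enc = σA, Gauss's law gives E = |σ|/(2ε₀).
E = 2πk|σ| = 2π(8.99×10^9)(2.79×10^-9) = 158 N/C.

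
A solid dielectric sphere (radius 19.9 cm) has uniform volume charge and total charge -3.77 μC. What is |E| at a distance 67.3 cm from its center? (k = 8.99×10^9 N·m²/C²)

E = 7.48×10^4 N/C

Use a concentric Gaussian sphere at r = 67.3 cm (r > R, so the entire charge is enclosed).
Q_enc = -3.77 μC = -3.77e-6 C.
Gauss's law: E·4πr² = Q_enc/ε₀.
E = k|Q_enc|/r² = (8.99×10^9)(3.77×10^-6)/(0.673)² = 7.48×10^4 N/C.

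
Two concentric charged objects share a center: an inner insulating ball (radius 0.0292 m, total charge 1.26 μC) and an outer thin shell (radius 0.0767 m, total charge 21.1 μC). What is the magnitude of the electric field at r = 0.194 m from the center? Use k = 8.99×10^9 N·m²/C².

Take a concentric spherical Gaussian surface of radius r = 0.194 m (r > 0.0767 m, enclosing both).
Q_enc = (1.26 μC) + (21.1 μC) = 2.236×10^-5 C.
Gauss's law: E·4πr² = Q_enc/ε₀.
E = k|Q_enc|/r² = (8.99×10^9)(2.236×10^-5)/(0.194)² = 5.34×10^6 N/C.

E = 5.34×10^6 N/C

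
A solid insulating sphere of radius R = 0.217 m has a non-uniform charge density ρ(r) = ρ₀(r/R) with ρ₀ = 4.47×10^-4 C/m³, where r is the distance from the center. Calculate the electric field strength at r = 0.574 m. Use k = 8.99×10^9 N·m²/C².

E ≈ 3.92×10^5 N/C

Symmetry ⇒ E = E(r) r̂. Gaussian sphere of radius r = 0.574 m (r > R, all charge enclosed).
Q_enc = 4π ∫₀^R ρ₀(r'/R)^1 r'² dr' = 4πρ₀R³/4 = 1.435×10^-5 C.
Since E is radial and uniform over the Gaussian sphere, Φ = E·4πr² = Q_enc/ε₀.
E = k|Q_enc|/r² = (8.99×10^9)(1.435e-5)/(0.574)² = 3.92×10^5 N/C.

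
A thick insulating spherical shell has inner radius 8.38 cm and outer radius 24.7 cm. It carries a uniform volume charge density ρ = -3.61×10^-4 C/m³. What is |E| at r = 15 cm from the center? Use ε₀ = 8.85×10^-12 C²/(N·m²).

Take a concentric spherical Gaussian surface of radius r = 15 cm (within the shell material, 8.38 cm < r < 24.7 cm).
Enclosed charge is the volume from a to r: Q_enc = (4π/3)ρ(r³ − a³) = -4.214×10^-6 C.
Applying ∮E·dA = Q_enc/ε₀ with Φ = E(4πr²):
E = |Q_enc|/(4πε₀r²) = (4.214×10^-6)/(4π·8.85×10^-12·(0.15)²) = 1.68e6 N/C.

|E| = 1.68×10^6 N/C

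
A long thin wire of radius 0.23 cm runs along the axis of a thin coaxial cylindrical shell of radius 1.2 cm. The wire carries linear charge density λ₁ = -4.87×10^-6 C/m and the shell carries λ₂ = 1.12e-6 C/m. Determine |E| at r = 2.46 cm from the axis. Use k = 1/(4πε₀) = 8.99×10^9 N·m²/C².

|E| = 2.74×10^6 V/m

Take a coaxial cylindrical Gaussian surface of radius r = 2.46 cm and length L (r > 1.2 cm, enclosing both).
λ_enc = λ₁ + λ₂ = (-4.87×10^-6) + (1.12e-6) = -3.75e-6 C/m.
Gauss's law: E·2πrL = λ_enc L/ε₀.
E = 2k|λ_enc|/r = 2(8.99×10^9)(3.75×10^-6)/(0.0246) = 2.74×10^6 N/C.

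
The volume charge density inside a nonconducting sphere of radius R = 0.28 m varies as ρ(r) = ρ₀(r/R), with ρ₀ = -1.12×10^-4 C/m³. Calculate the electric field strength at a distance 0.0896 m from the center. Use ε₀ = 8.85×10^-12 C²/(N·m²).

|E| = 9.07×10^4 N/C

Take a concentric spherical Gaussian surface of radius r = 0.0896 m (r < R).
Q_enc = ∫₀^r ρ(r')·4πr'² dr' = (4πρ₀/R) ∫₀^r r'^3 dr' = 4πρ₀ r^4/(4·R) = -8.099e-8 C.
Gauss's law: E·4πr² = Q_enc/ε₀.
E = |Q_enc|/(4πε₀r²) = (8.099×10^-8)/(4π·8.85×10^-12·(0.0896)²) = 9.07×10^4 N/C.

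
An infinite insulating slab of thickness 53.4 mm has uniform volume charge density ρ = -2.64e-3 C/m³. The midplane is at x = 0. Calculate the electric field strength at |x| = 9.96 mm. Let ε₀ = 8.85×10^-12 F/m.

By symmetry E is perpendicular to the slab. A Gaussian pillbox from −9.96 mm to +9.96 mm (face area A) lies entirely within the slab.
Q_enc = ρ·(2x)·A and flux = 2EA, so 2EA = 2ρxA/ε₀ ⇒ E = |ρ|x/ε₀.
E = (2.64e-3)(0.00996)/(8.85×10^-12) = 2.97e6 N/C.

2.97×10^6 N/C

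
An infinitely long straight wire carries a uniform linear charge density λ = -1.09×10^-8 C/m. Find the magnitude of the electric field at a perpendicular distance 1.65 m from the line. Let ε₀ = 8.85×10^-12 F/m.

E = 119 N/C

Coaxial Gaussian cylinder, radius r = 1.65 m, length L.
Q_enc = λL, so λ_enc = -1.09×10^-8 C/m.
Applying ∮E·dA = Q_enc/ε₀ with the end caps contributing no flux:
E = |λ_enc|/(2πε₀r) = (1.09×10^-8)/(2π·8.85×10^-12·1.65) = 119 N/C.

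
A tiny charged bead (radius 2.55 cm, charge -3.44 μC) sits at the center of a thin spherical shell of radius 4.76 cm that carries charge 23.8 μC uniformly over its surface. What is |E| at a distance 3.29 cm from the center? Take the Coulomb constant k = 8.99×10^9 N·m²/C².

2.86e7 V/m

Take a concentric spherical Gaussian surface of radius r = 3.29 cm (between the bodies, 2.55 cm < r < 4.76 cm).
The shell at 4.76 cm lies outside the Gaussian surface, so Q_enc = -3.44 μC = -3.44×10^-6 C.
By Gauss's law, ∮E·dA = E·4πr² = Q_enc/ε₀.
E = k|Q_enc|/r² = (8.99×10^9)(3.44×10^-6)/(0.0329)² = 2.86×10^7 N/C.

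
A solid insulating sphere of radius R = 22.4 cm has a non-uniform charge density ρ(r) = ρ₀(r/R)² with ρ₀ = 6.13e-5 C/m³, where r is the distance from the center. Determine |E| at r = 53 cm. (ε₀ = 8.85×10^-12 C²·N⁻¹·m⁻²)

Symmetry ⇒ E = E(r) r̂. Gaussian sphere of radius r = 53 cm (r > R, all charge enclosed).
Q_enc = 4π ∫₀^R ρ₀(r'/R)^2 r'² dr' = 4πρ₀R³/5 = 1.732×10^-6 C.
Since E is radial and uniform over the Gaussian sphere, Φ = E·4πr² = Q_enc/ε₀.
E = |Q_enc|/(4πε₀r²) = (1.732e-6)/(4π·8.85×10^-12·(0.53)²) = 5.54e4 N/C.

5.54e4 N/C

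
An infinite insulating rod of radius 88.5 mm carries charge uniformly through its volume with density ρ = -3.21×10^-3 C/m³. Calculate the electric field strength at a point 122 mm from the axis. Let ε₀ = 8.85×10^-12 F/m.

1.16e7 V/m

Choose a coaxial cylinder of radius r = 122 mm (arbitrary length L) as the Gaussian surface (r > 88.5 mm, full cross-section enclosed).
λ_enc = ρ·πR² = (-3.21×10^-3)π(0.0885)² = -7.898×10^-5 C/m.
By Gauss's law (flux through the curved wall only), E·2πrL = λ_enc L/ε₀.
E = |λ_enc|/(2πε₀r) = (7.898×10^-5)/(2π·8.85×10^-12·0.122) = 1.16×10^7 N/C.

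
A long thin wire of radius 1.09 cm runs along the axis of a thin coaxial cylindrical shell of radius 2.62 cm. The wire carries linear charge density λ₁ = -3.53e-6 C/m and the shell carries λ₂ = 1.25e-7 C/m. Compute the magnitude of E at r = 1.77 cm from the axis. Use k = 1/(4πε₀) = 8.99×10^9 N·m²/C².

|E| = 3.59×10^6 V/m

Choose a coaxial cylinder of radius r = 1.77 cm (arbitrary length L) as the Gaussian surface (between the conductors, 1.09 cm < r < 2.62 cm).
Only the inner wire is enclosed; the outer shell contributes nothing inside itself. λ_enc = λ₁ = -3.53×10^-6 C/m.
Gauss's law: E·2πrL = λ_enc L/ε₀.
E = 2k|λ_enc|/r = 2(8.99×10^9)(3.53×10^-6)/(0.0177) = 3.59×10^6 N/C.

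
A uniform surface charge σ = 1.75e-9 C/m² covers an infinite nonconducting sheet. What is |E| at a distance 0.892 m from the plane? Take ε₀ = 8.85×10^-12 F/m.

E = 98.9 N/C

Choose a cylindrical pillbox piercing the sheet, end faces (area A) parallel to it.
Only the two end caps contribute flux: Φ = 2EA. With Q_enc = σA, Gauss's law gives E = |σ|/(2ε₀).
E = |σ|/(2ε₀) = (1.75×10^-9)/(2·8.85×10^-12) = 98.9 N/C.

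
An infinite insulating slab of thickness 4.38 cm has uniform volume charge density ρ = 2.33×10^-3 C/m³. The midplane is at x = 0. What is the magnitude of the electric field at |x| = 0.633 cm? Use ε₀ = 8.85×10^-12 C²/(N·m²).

By symmetry E is perpendicular to the slab. A Gaussian pillbox from −0.633 cm to +0.633 cm (face area A) lies entirely within the slab.
Q_enc = ρ·(2x)·A and flux = 2EA, so 2EA = 2ρxA/ε₀ ⇒ E = |ρ|x/ε₀.
E = (2.33×10^-3)(0.00633)/(8.85×10^-12) = 1.67e6 N/C.

|E| = 1.67×10^6 N/C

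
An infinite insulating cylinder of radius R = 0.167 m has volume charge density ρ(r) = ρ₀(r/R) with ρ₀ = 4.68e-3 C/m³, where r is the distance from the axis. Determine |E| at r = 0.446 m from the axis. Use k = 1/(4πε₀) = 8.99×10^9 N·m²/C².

1.10e7 N/C

Take a coaxial cylindrical Gaussian surface of radius r = 0.446 m and length L (r > R, full charge per length enclosed).
λ_enc = 2π ∫₀^R ρ₀(r'/R)^1 r' dr' = 2πρ₀R²/3 = 2.734×10^-4 C/m.
Applying ∮E·dA = Q_enc/ε₀ with the end caps contributing no flux:
E = 2k|λ_enc|/r = 2(8.99×10^9)(2.734e-4)/(0.446) = 1.10e7 N/C.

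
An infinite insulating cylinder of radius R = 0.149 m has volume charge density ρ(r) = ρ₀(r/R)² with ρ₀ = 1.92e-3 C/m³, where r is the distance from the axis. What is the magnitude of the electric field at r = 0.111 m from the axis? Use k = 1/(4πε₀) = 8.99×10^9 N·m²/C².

|E| = 3.34×10^6 V/m

By cylindrical symmetry E is radial; use a coaxial Gaussian cylinder of radius 0.111 m and length L (r < R).
Integrating ρ over the cross-section to radius r: λ_enc = (2πρ₀/R²) ∫₀^r r'^3 dr' = 2πρ₀ r^4/(4·R²) = 2.062×10^-5 C/m.
Gauss's law: E·2πrL = λ_enc L/ε₀.
E = 2k|λ_enc|/r = 2(8.99×10^9)(2.062e-5)/(0.111) = 3.34e6 N/C.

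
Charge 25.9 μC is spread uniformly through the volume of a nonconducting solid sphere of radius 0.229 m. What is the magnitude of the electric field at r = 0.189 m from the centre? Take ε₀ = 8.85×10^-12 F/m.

|E| = 3.67×10^6 N/C

By spherical symmetry E is radial; choose a Gaussian sphere of radius r = 0.189 m (r < R).
For a uniform sphere the enclosed fraction is (r/R)³, so Q_enc = (25.9 μC)(0.189/0.229)³ = 1.456×10^-5 C.
Gauss's law: E·4πr² = Q_enc/ε₀.
E = |Q_enc|/(4πε₀r²) = (1.456×10^-5)/(4π·8.85×10^-12·(0.189)²) = 3.67e6 N/C.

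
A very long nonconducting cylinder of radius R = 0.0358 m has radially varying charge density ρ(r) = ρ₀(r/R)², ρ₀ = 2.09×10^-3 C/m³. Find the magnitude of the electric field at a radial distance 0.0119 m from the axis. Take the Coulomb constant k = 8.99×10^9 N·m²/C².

Take a coaxial cylindrical Gaussian surface of radius r = 0.0119 m and length L (r < R).
λ_enc = ∫₀^r ρ(r')·2πr' dr' = (2πρ₀/R²)·r^4/4 = 5.137e-8 C/m.
Gauss's law: E·2πrL = λ_enc L/ε₀.
E = 2k|λ_enc|/r = 2(8.99×10^9)(5.137×10^-8)/(0.0119) = 7.76×10^4 N/C.

E = 7.76e4 V/m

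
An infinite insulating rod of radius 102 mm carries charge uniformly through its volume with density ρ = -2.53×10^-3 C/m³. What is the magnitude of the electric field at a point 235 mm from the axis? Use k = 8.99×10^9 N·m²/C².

Choose a coaxial cylinder of radius r = 235 mm (arbitrary length L) as the Gaussian surface (r > 102 mm, full cross-section enclosed).
λ_enc = ρ·πR² = (-2.53×10^-3)π(0.102)² = -8.269e-5 C/m.
Applying ∮E·dA = Q_enc/ε₀ with the end caps contributing no flux:
E = 2k|λ_enc|/r = 2(8.99×10^9)(8.269e-5)/(0.235) = 6.33×10^6 N/C.

|E| = 6.33×10^6 N/C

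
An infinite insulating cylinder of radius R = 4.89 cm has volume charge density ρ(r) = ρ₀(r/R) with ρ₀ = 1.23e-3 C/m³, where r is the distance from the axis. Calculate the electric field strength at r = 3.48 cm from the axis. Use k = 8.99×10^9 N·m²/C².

By cylindrical symmetry E is radial; use a coaxial Gaussian cylinder of radius 3.48 cm and length L (r < R).
λ_enc = ∫₀^r ρ(r')·2πr' dr' = (2πρ₀/R)·r^3/3 = 2.22×10^-6 C/m.
Applying ∮E·dA = Q_enc/ε₀ with the end caps contributing no flux:
E = 2k|λ_enc|/r = 2(8.99×10^9)(2.22×10^-6)/(0.0348) = 1.15×10^6 N/C.

1.15×10^6 N/C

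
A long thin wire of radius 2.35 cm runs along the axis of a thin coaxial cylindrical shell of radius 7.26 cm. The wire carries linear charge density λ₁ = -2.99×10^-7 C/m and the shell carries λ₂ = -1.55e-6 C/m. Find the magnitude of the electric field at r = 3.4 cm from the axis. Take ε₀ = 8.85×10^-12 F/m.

E ≈ 1.58e5 N/C

By cylindrical symmetry E is radial; use a coaxial Gaussian cylinder of radius 3.4 cm and length L (between the conductors, 2.35 cm < r < 7.26 cm).
Only the inner wire is enclosed; the outer shell contributes nothing inside itself. λ_enc = λ₁ = -2.99×10^-7 C/m.
Applying ∮E·dA = Q_enc/ε₀ with the end caps contributing no flux:
E = |λ_enc|/(2πε₀r) = (2.99×10^-7)/(2π·8.85×10^-12·0.034) = 1.58×10^5 N/C.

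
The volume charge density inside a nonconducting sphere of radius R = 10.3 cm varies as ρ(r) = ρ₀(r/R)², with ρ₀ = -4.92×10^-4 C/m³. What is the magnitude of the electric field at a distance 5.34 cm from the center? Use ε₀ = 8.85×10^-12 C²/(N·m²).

By spherical symmetry E is radial; choose a Gaussian sphere of radius r = 5.34 cm (r < R).
Q_enc = ∫₀^r ρ(r')·4πr'² dr' = (4πρ₀/R²) ∫₀^r r'^4 dr' = 4πρ₀ r^5/(5·R²) = -5.061e-8 C.
Applying ∮E·dA = Q_enc/ε₀ with Φ = E(4πr²):
E = |Q_enc|/(4πε₀r²) = (5.061×10^-8)/(4π·8.85×10^-12·(0.0534)²) = 1.60×10^5 N/C.

E = 1.60×10^5 N/C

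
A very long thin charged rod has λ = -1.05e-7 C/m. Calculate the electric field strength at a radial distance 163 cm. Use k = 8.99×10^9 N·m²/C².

By cylindrical symmetry E is radial; use a coaxial Gaussian cylinder of radius 163 cm and length L.
Q_enc = λL, so λ_enc = -1.05×10^-7 C/m.
Since E is radial and uniform over the curved surface, Φ = E·2πrL = Q_enc/ε₀ = λ_enc L/ε₀.
E = 2k|λ_enc|/r = 2(8.99×10^9)(1.05×10^-7)/(1.63) = 1.16e3 N/C.

1.16×10^3 N/C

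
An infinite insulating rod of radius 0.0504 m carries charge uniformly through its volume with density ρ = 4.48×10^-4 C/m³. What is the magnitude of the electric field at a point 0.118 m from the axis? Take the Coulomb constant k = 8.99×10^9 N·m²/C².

E = 5.45e5 N/C

By cylindrical symmetry E is radial; use a coaxial Gaussian cylinder of radius 0.118 m and length L (r > 0.0504 m, full cross-section enclosed).
λ_enc = ρ·πR² = (4.48×10^-4)π(0.0504)² = 3.575×10^-6 C/m.
By Gauss's law (flux through the curved wall only), E·2πrL = λ_enc L/ε₀.
E = 2k|λ_enc|/r = 2(8.99×10^9)(3.575e-6)/(0.118) = 5.45×10^5 N/C.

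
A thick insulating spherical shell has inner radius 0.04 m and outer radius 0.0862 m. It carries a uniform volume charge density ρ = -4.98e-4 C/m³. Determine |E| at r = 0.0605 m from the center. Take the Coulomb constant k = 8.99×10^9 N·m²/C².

|E| ≈ 8.07×10^5 V/m

By spherical symmetry E is radial; choose a Gaussian sphere of radius r = 0.0605 m (within the shell material, 0.04 m < r < 0.0862 m).
Only the shell between 0.04 m and r is enclosed: Q_enc = ρ·(4π/3)(r³ − a³) = (-4.98×10^-4)·(4π/3)·((0.0605)³ − (0.04)³) = -3.284×10^-7 C.
Gauss's law: E·4πr² = Q_enc/ε₀.
E = k|Q_enc|/r² = (8.99×10^9)(3.284×10^-7)/(0.0605)² = 8.07×10^5 N/C.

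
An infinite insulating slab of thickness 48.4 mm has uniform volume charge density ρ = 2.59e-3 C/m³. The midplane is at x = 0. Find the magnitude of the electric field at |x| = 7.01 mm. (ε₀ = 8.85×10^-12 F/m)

By symmetry E is perpendicular to the slab. A Gaussian pillbox from −7.01 mm to +7.01 mm (face area A) lies entirely within the slab.
Q_enc = ρ·(2x)·A and flux = 2EA, so 2EA = 2ρxA/ε₀ ⇒ E = |ρ|x/ε₀.
E = (2.59×10^-3)(0.00701)/(8.85×10^-12) = 2.05×10^6 N/C.

2.05×10^6 N/C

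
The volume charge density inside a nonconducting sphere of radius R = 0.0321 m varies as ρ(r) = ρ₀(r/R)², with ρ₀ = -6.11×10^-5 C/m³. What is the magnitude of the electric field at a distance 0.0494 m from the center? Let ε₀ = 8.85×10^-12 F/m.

|E| ≈ 1.87×10^4 N/C

By spherical symmetry E is radial; choose a Gaussian sphere of radius r = 0.0494 m (r > R, all charge enclosed).
Q_enc = 4π ∫₀^R ρ₀(r'/R)^2 r'² dr' = 4πρ₀R³/5 = -5.079e-9 C.
Applying ∮E·dA = Q_enc/ε₀ with Φ = E(4πr²):
E = |Q_enc|/(4πε₀r²) = (5.079e-9)/(4π·8.85×10^-12·(0.0494)²) = 1.87e4 N/C.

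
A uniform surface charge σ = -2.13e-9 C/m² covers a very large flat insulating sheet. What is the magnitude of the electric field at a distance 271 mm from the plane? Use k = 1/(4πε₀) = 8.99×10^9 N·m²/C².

The symmetry is planar: E is normal to the sheet and the same magnitude on both sides. Take a pillbox straddling the sheet with end-cap area A.
Flux Φ = 2EA and Q_enc = σA, so 2EA = σA/ε₀ ⇒ E = |σ|/(2ε₀), independent of distance.
E = 2πk|σ| = 2π(8.99×10^9)(2.13×10^-9) = 120 N/C.

E ≈ 120 V/m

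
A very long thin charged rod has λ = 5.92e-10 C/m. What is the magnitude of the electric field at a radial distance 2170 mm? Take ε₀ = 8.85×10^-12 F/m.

Choose a coaxial cylinder of radius r = 2170 mm (arbitrary length L) as the Gaussian surface.
Q_enc = λL, so λ_enc = 5.92e-10 C/m.
Applying ∮E·dA = Q_enc/ε₀ with the end caps contributing no flux:
E = |λ_enc|/(2πε₀r) = (5.92×10^-10)/(2π·8.85×10^-12·2.17) = 4.91 N/C.

E ≈ 4.91 N/C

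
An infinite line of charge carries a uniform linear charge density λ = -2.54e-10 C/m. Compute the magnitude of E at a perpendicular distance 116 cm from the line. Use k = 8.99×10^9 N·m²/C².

|E| = 3.94 V/m

Choose a coaxial cylinder of radius r = 116 cm (arbitrary length L) as the Gaussian surface.
Q_enc = λL, so λ_enc = -2.54e-10 C/m.
Gauss's law: E·2πrL = λ_enc L/ε₀.
E = 2k|λ_enc|/r = 2(8.99×10^9)(2.54e-10)/(1.16) = 3.94 N/C.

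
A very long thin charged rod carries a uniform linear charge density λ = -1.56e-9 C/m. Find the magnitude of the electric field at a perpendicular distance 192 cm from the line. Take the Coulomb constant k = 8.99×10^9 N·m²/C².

Coaxial Gaussian cylinder, radius r = 192 cm, length L.
Q_enc = λL, so λ_enc = -1.56e-9 C/m.
By Gauss's law (flux through the curved wall only), E·2πrL = λ_enc L/ε₀.
E = 2k|λ_enc|/r = 2(8.99×10^9)(1.56×10^-9)/(1.92) = 14.6 N/C.

|E| ≈ 14.6 V/m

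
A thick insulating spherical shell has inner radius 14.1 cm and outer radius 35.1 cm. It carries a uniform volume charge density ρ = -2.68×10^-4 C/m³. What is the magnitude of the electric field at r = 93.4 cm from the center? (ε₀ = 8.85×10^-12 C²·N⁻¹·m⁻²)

|E| ≈ 4.68e5 V/m

Symmetry ⇒ E = E(r) r̂. Gaussian sphere of radius r = 93.4 cm (r > 35.1 cm, enclosing the whole shell).
Q_enc = ρ·(4π/3)(b³ − a³) = (-2.68×10^-4)·(4π/3)·((0.351)³ − (0.141)³) = -4.54×10^-5 C.
Gauss's law: E·4πr² = Q_enc/ε₀.
E = |Q_enc|/(4πε₀r²) = (4.54×10^-5)/(4π·8.85×10^-12·(0.934)²) = 4.68×10^5 N/C.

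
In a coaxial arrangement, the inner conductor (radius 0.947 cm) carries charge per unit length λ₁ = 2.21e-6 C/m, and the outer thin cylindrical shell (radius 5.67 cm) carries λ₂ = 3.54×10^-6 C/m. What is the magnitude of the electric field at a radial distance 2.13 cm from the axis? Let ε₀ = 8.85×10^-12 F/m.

E = 1.87×10^6 V/m

By cylindrical symmetry E is radial; use a coaxial Gaussian cylinder of radius 2.13 cm and length L (between the conductors, 0.947 cm < r < 5.67 cm).
Only the inner wire is enclosed; the outer shell contributes nothing inside itself. λ_enc = λ₁ = 2.21e-6 C/m.
Gauss's law: E·2πrL = λ_enc L/ε₀.
E = |λ_enc|/(2πε₀r) = (2.21×10^-6)/(2π·8.85×10^-12·0.0213) = 1.87e6 N/C.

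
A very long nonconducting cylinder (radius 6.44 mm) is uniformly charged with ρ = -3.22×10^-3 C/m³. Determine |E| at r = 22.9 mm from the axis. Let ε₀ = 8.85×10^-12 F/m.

E ≈ 3.29×10^5 V/m

By cylindrical symmetry E is radial; use a coaxial Gaussian cylinder of radius 22.9 mm and length L (r > 6.44 mm, full cross-section enclosed).
λ_enc = ρ·πR² = (-3.22×10^-3)π(0.00644)² = -4.195e-7 C/m.
Gauss's law: E·2πrL = λ_enc L/ε₀.
E = |λ_enc|/(2πε₀r) = (4.195×10^-7)/(2π·8.85×10^-12·0.0229) = 3.29e5 N/C.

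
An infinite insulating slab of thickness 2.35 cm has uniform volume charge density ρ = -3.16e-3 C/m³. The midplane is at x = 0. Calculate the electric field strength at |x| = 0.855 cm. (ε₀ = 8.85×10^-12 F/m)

By symmetry E is perpendicular to the slab. A Gaussian pillbox from −0.855 cm to +0.855 cm (face area A) lies entirely within the slab.
Q_enc = ρ·(2x)·A and flux = 2EA, so 2EA = 2ρxA/ε₀ ⇒ E = |ρ|x/ε₀.
E = (3.16×10^-3)(0.00855)/(8.85×10^-12) = 3.05e6 N/C.

E ≈ 3.05×10^6 N/C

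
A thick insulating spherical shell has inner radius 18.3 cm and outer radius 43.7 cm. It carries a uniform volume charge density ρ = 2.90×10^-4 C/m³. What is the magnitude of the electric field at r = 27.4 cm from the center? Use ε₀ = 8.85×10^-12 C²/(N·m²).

E = 2.10×10^6 N/C

Take a concentric spherical Gaussian surface of radius r = 27.4 cm (within the shell material, 18.3 cm < r < 43.7 cm).
Enclosed charge is the volume from a to r: Q_enc = (4π/3)ρ(r³ − a³) = 1.754e-5 C.
Gauss's law: E·4πr² = Q_enc/ε₀.
E = |Q_enc|/(4πε₀r²) = (1.754×10^-5)/(4π·8.85×10^-12·(0.274)²) = 2.10×10^6 N/C.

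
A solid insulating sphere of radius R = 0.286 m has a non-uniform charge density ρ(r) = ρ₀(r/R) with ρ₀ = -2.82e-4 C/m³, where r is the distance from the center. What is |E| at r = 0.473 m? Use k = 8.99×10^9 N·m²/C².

E ≈ 8.33×10^5 V/m

By spherical symmetry E is radial; choose a Gaussian sphere of radius r = 0.473 m (r > R, all charge enclosed).
Q_enc = 4π ∫₀^R ρ₀(r'/R)^1 r'² dr' = 4πρ₀R³/4 = -2.073e-5 C.
Since E is radial and uniform over the Gaussian sphere, Φ = E·4πr² = Q_enc/ε₀.
E = k|Q_enc|/r² = (8.99×10^9)(2.073e-5)/(0.473)² = 8.33e5 N/C.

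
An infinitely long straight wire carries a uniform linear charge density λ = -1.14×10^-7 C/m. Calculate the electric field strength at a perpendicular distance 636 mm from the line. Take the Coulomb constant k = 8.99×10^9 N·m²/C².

3.22e3 N/C

Choose a coaxial cylinder of radius r = 636 mm (arbitrary length L) as the Gaussian surface.
Q_enc = λL, so λ_enc = -1.14e-7 C/m.
Since E is radial and uniform over the curved surface, Φ = E·2πrL = Q_enc/ε₀ = λ_enc L/ε₀.
E = 2k|λ_enc|/r = 2(8.99×10^9)(1.14×10^-7)/(0.636) = 3.22e3 N/C.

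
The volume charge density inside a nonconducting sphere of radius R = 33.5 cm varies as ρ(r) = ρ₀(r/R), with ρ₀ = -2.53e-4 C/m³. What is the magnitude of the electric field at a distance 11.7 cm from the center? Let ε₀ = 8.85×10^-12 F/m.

Use a concentric Gaussian sphere at r = 11.7 cm (r < R).
Q_enc = ∫₀^r ρ(r')·4πr'² dr' = (4πρ₀/R) ∫₀^r r'^3 dr' = 4πρ₀ r^4/(4·R) = -4.446e-7 C.
Applying ∮E·dA = Q_enc/ε₀ with Φ = E(4πr²):
E = |Q_enc|/(4πε₀r²) = (4.446e-7)/(4π·8.85×10^-12·(0.117)²) = 2.92×10^5 N/C.

|E| = 2.92×10^5 V/m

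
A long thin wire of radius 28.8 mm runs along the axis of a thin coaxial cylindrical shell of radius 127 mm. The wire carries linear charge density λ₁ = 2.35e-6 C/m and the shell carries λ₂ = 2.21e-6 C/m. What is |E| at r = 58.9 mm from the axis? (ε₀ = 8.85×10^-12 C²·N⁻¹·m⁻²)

Choose a coaxial cylinder of radius r = 58.9 mm (arbitrary length L) as the Gaussian surface (between the conductors, 28.8 mm < r < 127 mm).
Only the inner wire is enclosed; the outer shell contributes nothing inside itself. λ_enc = λ₁ = 2.35×10^-6 C/m.
Since E is radial and uniform over the curved surface, Φ = E·2πrL = Q_enc/ε₀ = λ_enc L/ε₀.
E = |λ_enc|/(2πε₀r) = (2.35×10^-6)/(2π·8.85×10^-12·0.0589) = 7.18×10^5 N/C.

E = 7.18×10^5 N/C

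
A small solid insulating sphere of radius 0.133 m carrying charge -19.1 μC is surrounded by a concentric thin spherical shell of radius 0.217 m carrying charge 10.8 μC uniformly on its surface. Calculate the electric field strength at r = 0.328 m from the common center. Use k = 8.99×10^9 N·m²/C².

Take a concentric spherical Gaussian surface of radius r = 0.328 m (r > 0.217 m, enclosing both).
Q_enc = (-19.1 μC) + (10.8 μC) = -8.30×10^-6 C.
By Gauss's law, ∮E·dA = E·4πr² = Q_enc/ε₀.
E = k|Q_enc|/r² = (8.99×10^9)(8.30e-6)/(0.328)² = 6.94e5 N/C.

6.94×10^5 N/C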